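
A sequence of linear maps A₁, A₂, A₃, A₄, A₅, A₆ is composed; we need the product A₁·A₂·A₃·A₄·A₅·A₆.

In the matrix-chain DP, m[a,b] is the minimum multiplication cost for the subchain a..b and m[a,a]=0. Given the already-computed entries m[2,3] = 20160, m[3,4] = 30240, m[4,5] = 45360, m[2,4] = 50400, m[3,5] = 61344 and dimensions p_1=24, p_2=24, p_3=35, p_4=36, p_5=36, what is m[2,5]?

m[2,5] = min over k∈[2,4] of m[2,k]+m[k+1,5]+p_{1}·p_k·p_{5}.
k=2: 0 + 61344 + 24·24·36 = 82080; k=3: 20160 + 45360 + 24·35·36 = 95760; k=4: 50400 + 0 + 24·36·36 = 81504.
Minimum: 81504 at k=4.

81504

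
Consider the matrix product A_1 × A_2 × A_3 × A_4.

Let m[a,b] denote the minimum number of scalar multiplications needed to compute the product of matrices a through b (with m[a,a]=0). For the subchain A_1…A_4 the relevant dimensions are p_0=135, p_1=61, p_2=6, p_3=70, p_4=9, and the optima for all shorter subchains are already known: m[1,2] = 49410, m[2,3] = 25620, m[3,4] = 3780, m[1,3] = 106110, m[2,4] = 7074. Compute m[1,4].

60480

m[1,4] = min over k∈[1,3] of m[1,k]+m[k+1,4]+p_{0}·p_k·p_{4}.
k=1: 0 + 7074 + 135·61·9 = 81189; k=2: 49410 + 3780 + 135·6·9 = 60480; k=3: 106110 + 0 + 135·70·9 = 191160.
Minimum: 60480 at k=2.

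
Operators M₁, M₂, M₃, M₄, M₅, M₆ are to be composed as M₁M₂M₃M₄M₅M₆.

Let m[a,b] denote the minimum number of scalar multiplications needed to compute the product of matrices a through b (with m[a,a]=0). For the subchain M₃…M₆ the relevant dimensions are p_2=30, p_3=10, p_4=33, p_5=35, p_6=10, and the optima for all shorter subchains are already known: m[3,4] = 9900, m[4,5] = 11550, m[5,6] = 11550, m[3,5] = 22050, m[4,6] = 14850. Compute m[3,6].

17850

m[3,6] = min over k∈[3,5] of m[3,k]+m[k+1,6]+p_{2}·p_k·p_{6}.
k=3: 0 + 14850 + 30·10·10 = 17850; k=4: 9900 + 11550 + 30·33·10 = 31350; k=5: 22050 + 0 + 30·35·10 = 32550.
Minimum: 17850 at k=3.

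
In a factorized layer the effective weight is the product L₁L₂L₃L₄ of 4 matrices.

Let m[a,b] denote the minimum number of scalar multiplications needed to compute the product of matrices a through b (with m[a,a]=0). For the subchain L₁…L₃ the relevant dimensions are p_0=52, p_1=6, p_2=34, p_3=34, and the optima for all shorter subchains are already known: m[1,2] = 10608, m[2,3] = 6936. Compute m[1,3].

17544

m[1,3] = min over k∈[1,2] of m[1,k]+m[k+1,3]+p_{0}·p_k·p_{3}.
k=1: 0 + 6936 + 52·6·34 = 17544; k=2: 10608 + 0 + 52·34·34 = 70720.
Minimum: 17544 at k=1.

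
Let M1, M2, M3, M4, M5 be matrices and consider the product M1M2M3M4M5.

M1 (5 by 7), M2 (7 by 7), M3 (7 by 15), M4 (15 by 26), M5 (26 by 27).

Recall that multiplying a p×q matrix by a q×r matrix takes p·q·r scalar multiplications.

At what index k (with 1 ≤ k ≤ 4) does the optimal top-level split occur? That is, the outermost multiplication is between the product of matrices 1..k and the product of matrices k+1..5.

4

Adjacent pairs: M1M2 = 5·7·7 = 245; M2M3 = 7·7·15 = 735; M3M4 = 7·15·26 = 2730; M4M5 = 15·26·27 = 10530.
Length 3: M1..M3: k=1: 0+735+5·7·15=1260; k=2: 245+0+5·7·15=770 → min 770 | M2..M4: k=2: 0+2730+7·7·26=4004; k=3: 735+0+7·15·26=3465 → min 3465 | M3..M5: k=3: 0+10530+7·15·27=13365; k=4: 2730+0+7·26·27=7644 → min 7644.
Length 4: M1..M4: k=1: 0+3465+5·7·26=4375; k=2: 245+2730+5·7·26=3885; k=3: 770+0+5·15·26=2720 → min 2720 | M2..M5: k=2: 0+7644+7·7·27=8967; k=3: 735+10530+7·15·27=14100; k=4: 3465+0+7·26·27=8379 → min 8379.
Top-level splits: k=1: (M1..M1)·(M2..M5) → 0+8379+5·7·27 = 9324; k=2: (M1..M2)·(M3..M5) → 245+7644+5·7·27 = 8834; k=3: (M1..M3)·(M4..M5) → 770+10530+5·15·27 = 13325; k=4: (M1..M4)·(M5..M5) → 2720+0+5·26·27 = 6230.
Best split is after M4, i.e. k = 4.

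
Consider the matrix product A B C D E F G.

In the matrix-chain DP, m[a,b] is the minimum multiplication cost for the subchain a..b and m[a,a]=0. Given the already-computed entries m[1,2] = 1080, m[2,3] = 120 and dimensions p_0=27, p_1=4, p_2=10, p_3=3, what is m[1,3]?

444

m[1,3] = min over k∈[1,2] of m[1,k]+m[k+1,3]+p_{0}·p_k·p_{3}.
k=1: 0 + 120 + 27·4·3 = 444; k=2: 1080 + 0 + 27·10·3 = 1890.
Minimum: 444 at k=1.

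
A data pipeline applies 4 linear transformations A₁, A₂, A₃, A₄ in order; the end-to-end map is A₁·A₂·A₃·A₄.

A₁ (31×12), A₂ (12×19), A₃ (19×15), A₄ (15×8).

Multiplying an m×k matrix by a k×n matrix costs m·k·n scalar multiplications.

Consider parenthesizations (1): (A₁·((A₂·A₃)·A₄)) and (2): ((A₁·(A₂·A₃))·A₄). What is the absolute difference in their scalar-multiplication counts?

Order (1) = (A₁·((A₂·A₃)·A₄)): (A₂·A₃): 12×19 by 19×15 → 12×15, cost 12·19·15 = 3420; ((A₂·A₃)·A₄): 12×15 by 15×8 → 12×8, cost 12·15·8 = 1440; cumulative 4860; (A₁·((A₂·A₃)·A₄)): 31×12 by 12×8 → 31×8, cost 31·12·8 = 2976; cumulative 7836. Total 7836.
Order (2) = ((A₁·(A₂·A₃))·A₄): (A₂·A₃): 12×19 by 19×15 → 12×15, cost 12·19·15 = 3420; (A₁·(A₂·A₃)): 31×12 by 12×15 → 31×15, cost 31·12·15 = 5580; cumulative 9000; ((A₁·(A₂·A₃))·A₄): 31×15 by 15×8 → 31×8, cost 31·15·8 = 3720; cumulative 12720. Total 12720.
Difference: |7836 − 12720| = 4884.

4884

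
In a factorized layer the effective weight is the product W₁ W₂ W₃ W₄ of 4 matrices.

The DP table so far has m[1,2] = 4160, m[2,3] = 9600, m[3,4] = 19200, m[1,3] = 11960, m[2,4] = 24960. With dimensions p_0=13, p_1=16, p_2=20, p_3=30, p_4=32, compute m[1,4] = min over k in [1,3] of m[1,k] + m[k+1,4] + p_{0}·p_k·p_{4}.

24440

m[1,4] = min over k∈[1,3] of m[1,k]+m[k+1,4]+p_{0}·p_k·p_{4}.
k=1: 0 + 24960 + 13·16·32 = 31616; k=2: 4160 + 19200 + 13·20·32 = 31680; k=3: 11960 + 0 + 13·30·32 = 24440.
Minimum: 24440 at k=3.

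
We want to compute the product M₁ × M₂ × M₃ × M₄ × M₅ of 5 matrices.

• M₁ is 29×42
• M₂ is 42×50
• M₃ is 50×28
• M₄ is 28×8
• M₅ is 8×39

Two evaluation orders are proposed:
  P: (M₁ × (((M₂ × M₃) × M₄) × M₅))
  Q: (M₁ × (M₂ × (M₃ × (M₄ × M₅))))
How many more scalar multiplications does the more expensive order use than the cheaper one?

Order P = (M₁ × (((M₂ × M₃) × M₄) × M₅)): (M₂ × M₃): 42×50 by 50×28 → 42×28, cost 42·50·28 = 58800; ((M₂ × M₃) × M₄): 42×28 by 28×8 → 42×8, cost 42·28·8 = 9408; cumulative 68208; (((M₂ × M₃) × M₄) × M₅): 42×8 by 8×39 → 42×39, cost 42·8·39 = 13104; cumulative 81312; (M₁ × (((M₂ × M₃) × M₄) × M₅)): 29×42 by 42×39 → 29×39, cost 29·42·39 = 47502; cumulative 128814. Total 128814.
Order Q = (M₁ × (M₂ × (M₃ × (M₄ × M₅)))): (M₄ × M₅): 28×8 by 8×39 → 28×39, cost 28·8·39 = 8736; (M₃ × (M₄ × M₅)): 50×28 by 28×39 → 50×39, cost 50·28·39 = 54600; cumulative 63336; (M₂ × (M₃ × (M₄ × M₅))): 42×50 by 50×39 → 42×39, cost 42·50·39 = 81900; cumulative 145236; (M₁ × (M₂ × (M₃ × (M₄ × M₅)))): 29×42 by 42×39 → 29×39, cost 29·42·39 = 47502; cumulative 192738. Total 192738.
Difference: |128814 − 192738| = 63924.

63924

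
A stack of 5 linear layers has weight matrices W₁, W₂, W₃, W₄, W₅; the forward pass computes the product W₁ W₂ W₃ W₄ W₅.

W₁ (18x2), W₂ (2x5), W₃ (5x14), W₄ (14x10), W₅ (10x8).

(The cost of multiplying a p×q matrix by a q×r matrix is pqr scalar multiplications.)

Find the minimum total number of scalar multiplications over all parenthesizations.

Adjacent pairs: W₁W₂ = 18·2·5 = 180; W₂W₃ = 2·5·14 = 140; W₃W₄ = 5·14·10 = 700; W₄W₅ = 14·10·8 = 1120.
Length 3: W₁..W₃: k=1: 0+140+18·2·14=644; k=2: 180+0+18·5·14=1440 → min 644 | W₂..W₄: k=2: 0+700+2·5·10=800; k=3: 140+0+2·14·10=420 → min 420 | W₃..W₅: k=3: 0+1120+5·14·8=1680; k=4: 700+0+5·10·8=1100 → min 1100.
Length 4: W₁..W₄: k=1: 0+420+18·2·10=780; k=2: 180+700+18·5·10=1780; k=3: 644+0+18·14·10=3164 → min 780 | W₂..W₅: k=2: 0+1100+2·5·8=1180; k=3: 140+1120+2·14·8=1484; k=4: 420+0+2·10·8=580 → min 580.
Length 5: W₁..W₅: k=1: 0+580+18·2·8=868; k=2: 180+1100+18·5·8=2000; k=3: 644+1120+18·14·8=3780; k=4: 780+0+18·10·8=2220 → min 868.
Optimal order: (W₁ (((W₂ W₃) W₄) W₅)) with cost 868.

868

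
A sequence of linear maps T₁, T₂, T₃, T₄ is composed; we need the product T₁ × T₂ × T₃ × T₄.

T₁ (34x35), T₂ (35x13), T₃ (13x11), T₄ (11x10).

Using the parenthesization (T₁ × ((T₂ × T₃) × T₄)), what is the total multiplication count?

(T₂ × T₃): 35×13 by 13×11 → 35×11, cost 35·13·11 = 5005
((T₂ × T₃) × T₄): 35×11 by 11×10 → 35×10, cost 35·11·10 = 3850; cumulative 8855
(T₁ × ((T₂ × T₃) × T₄)): 34×35 by 35×10 → 34×10, cost 34·35·10 = 11900; cumulative 20755
Total: 20755 scalar multiplications.

20755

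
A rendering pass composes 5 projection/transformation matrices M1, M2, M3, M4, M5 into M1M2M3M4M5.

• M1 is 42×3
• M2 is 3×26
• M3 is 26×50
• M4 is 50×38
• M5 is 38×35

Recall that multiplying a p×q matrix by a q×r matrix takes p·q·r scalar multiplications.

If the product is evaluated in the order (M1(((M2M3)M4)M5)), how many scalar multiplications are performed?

18000

(M2M3): 3×26 by 26×50 → 3×50, cost 3·26·50 = 3900
((M2M3)M4): 3×50 by 50×38 → 3×38, cost 3·50·38 = 5700; cumulative 9600
(((M2M3)M4)M5): 3×38 by 38×35 → 3×35, cost 3·38·35 = 3990; cumulative 13590
(M1(((M2M3)M4)M5)): 42×3 by 3×35 → 42×35, cost 42·3·35 = 4410; cumulative 18000
Total: 18000 scalar multiplications.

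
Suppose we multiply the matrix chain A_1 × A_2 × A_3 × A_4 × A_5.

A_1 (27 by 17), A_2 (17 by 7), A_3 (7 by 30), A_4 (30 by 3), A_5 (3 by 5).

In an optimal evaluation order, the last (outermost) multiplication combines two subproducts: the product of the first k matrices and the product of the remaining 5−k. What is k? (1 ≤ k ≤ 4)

Adjacent pairs: A_1A_2 = 27·17·7 = 3213; A_2A_3 = 17·7·30 = 3570; A_3A_4 = 7·30·3 = 630; A_4A_5 = 30·3·5 = 450.
Length 3: A_1..A_3: k=1: 0+3570+27·17·30=17340; k=2: 3213+0+27·7·30=8883 → min 8883 | A_2..A_4: k=2: 0+630+17·7·3=987; k=3: 3570+0+17·30·3=5100 → min 987 | A_3..A_5: k=3: 0+450+7·30·5=1500; k=4: 630+0+7·3·5=735 → min 735.
Length 4: A_1..A_4: k=1: 0+987+27·17·3=2364; k=2: 3213+630+27·7·3=4410; k=3: 8883+0+27·30·3=11313 → min 2364 | A_2..A_5: k=2: 0+735+17·7·5=1330; k=3: 3570+450+17·30·5=6570; k=4: 987+0+17·3·5=1242 → min 1242.
Top-level splits: k=1: (A_1..A_1)·(A_2..A_5) → 0+1242+27·17·5 = 3537; k=2: (A_1..A_2)·(A_3..A_5) → 3213+735+27·7·5 = 4893; k=3: (A_1..A_3)·(A_4..A_5) → 8883+450+27·30·5 = 13383; k=4: (A_1..A_4)·(A_5..A_5) → 2364+0+27·3·5 = 2769.
Best split is after A_4, i.e. k = 4.

4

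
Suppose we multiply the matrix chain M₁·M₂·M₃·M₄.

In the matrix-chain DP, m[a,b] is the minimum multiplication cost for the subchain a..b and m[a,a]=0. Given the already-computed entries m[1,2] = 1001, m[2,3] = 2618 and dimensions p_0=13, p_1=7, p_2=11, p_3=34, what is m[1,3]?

5712

m[1,3] = min over k∈[1,2] of m[1,k]+m[k+1,3]+p_{0}·p_k·p_{3}.
k=1: 0 + 2618 + 13·7·34 = 5712; k=2: 1001 + 0 + 13·11·34 = 5863.
Minimum: 5712 at k=1.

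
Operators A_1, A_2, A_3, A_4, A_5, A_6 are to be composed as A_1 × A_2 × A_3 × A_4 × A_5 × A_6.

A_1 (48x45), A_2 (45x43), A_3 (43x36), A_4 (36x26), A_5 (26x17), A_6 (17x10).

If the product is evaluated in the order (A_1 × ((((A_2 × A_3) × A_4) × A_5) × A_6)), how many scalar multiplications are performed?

(A_2 × A_3): 45×43 by 43×36 → 45×36, cost 45·43·36 = 69660
((A_2 × A_3) × A_4): 45×36 by 36×26 → 45×26, cost 45·36·26 = 42120; cumulative 111780
(((A_2 × A_3) × A_4) × A_5): 45×26 by 26×17 → 45×17, cost 45·26·17 = 19890; cumulative 131670
((((A_2 × A_3) × A_4) × A_5) × A_6): 45×17 by 17×10 → 45×10, cost 45·17·10 = 7650; cumulative 139320
(A_1 × ((((A_2 × A_3) × A_4) × A_5) × A_6)): 48×45 by 45×10 → 48×10, cost 48·45·10 = 21600; cumulative 160920
Total: 160920 scalar multiplications.

160920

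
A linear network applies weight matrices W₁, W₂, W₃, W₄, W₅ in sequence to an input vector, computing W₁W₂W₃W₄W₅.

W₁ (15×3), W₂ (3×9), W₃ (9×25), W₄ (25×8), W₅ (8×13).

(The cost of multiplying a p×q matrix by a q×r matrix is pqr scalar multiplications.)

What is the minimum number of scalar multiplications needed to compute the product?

Adjacent pairs: W₁W₂ = 15·3·9 = 405; W₂W₃ = 3·9·25 = 675; W₃W₄ = 9·25·8 = 1800; W₄W₅ = 25·8·13 = 2600.
Length 3: W₁..W₃: k=1: 0+675+15·3·25=1800; k=2: 405+0+15·9·25=3780 → min 1800 | W₂..W₄: k=2: 0+1800+3·9·8=2016; k=3: 675+0+3·25·8=1275 → min 1275 | W₃..W₅: k=3: 0+2600+9·25·13=5525; k=4: 1800+0+9·8·13=2736 → min 2736.
Length 4: W₁..W₄: k=1: 0+1275+15·3·8=1635; k=2: 405+1800+15·9·8=3285; k=3: 1800+0+15·25·8=4800 → min 1635 | W₂..W₅: k=2: 0+2736+3·9·13=3087; k=3: 675+2600+3·25·13=4250; k=4: 1275+0+3·8·13=1587 → min 1587.
Length 5: W₁..W₅: k=1: 0+1587+15·3·13=2172; k=2: 405+2736+15·9·13=4896; k=3: 1800+2600+15·25·13=9275; k=4: 1635+0+15·8·13=3195 → min 2172.
Optimal order: (W₁(((W₂W₃)W₄)W₅)) with cost 2172.

2172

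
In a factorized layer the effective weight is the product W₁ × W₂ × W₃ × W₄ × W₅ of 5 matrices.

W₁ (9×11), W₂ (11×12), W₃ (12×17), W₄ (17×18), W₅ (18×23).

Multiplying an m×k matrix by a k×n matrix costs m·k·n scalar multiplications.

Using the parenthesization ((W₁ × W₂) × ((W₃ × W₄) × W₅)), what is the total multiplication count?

(W₁ × W₂): 9×11 by 11×12 → 9×12, cost 9·11·12 = 1188
(W₃ × W₄): 12×17 by 17×18 → 12×18, cost 12·17·18 = 3672
((W₃ × W₄) × W₅): 12×18 by 18×23 → 12×23, cost 12·18·23 = 4968; cumulative 8640
((W₁ × W₂) × ((W₃ × W₄) × W₅)): 9×12 by 12×23 → 9×23, cost 9·12·23 = 2484; cumulative 12312
Total: 12312 scalar multiplications.

12312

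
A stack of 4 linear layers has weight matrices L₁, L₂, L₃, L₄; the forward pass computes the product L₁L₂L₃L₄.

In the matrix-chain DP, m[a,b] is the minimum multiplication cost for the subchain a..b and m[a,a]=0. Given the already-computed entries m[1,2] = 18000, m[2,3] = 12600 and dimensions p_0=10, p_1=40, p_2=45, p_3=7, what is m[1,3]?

15400

m[1,3] = min over k∈[1,2] of m[1,k]+m[k+1,3]+p_{0}·p_k·p_{3}.
k=1: 0 + 12600 + 10·40·7 = 15400; k=2: 18000 + 0 + 10·45·7 = 21150.
Minimum: 15400 at k=1.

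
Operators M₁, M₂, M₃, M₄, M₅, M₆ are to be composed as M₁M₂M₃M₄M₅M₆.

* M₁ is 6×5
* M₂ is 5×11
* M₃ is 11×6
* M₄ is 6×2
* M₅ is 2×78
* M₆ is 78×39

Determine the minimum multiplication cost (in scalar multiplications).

Adjacent pairs: M₁M₂ = 6·5·11 = 330; M₂M₃ = 5·11·6 = 330; M₃M₄ = 11·6·2 = 132; M₄M₅ = 6·2·78 = 936; M₅M₆ = 2·78·39 = 6084.
Length 3: M₁..M₃: k=1: 0+330+6·5·6=510; k=2: 330+0+6·11·6=726 → min 510 | M₂..M₄: k=2: 0+132+5·11·2=242; k=3: 330+0+5·6·2=390 → min 242 | M₃..M₅: k=3: 0+936+11·6·78=6084; k=4: 132+0+11·2·78=1848 → min 1848 | M₄..M₆: k=4: 0+6084+6·2·39=6552; k=5: 936+0+6·78·39=19188 → min 6552.
Length 4: M₁..M₄: k=1: 0+242+6·5·2=302; k=2: 330+132+6·11·2=594; k=3: 510+0+6·6·2=582 → min 302 | M₂..M₅: k=2: 0+1848+5·11·78=6138; k=3: 330+936+5·6·78=3606; k=4: 242+0+5·2·78=1022 → min 1022 | M₃..M₆: k=3: 0+6552+11·6·39=9126; k=4: 132+6084+11·2·39=7074; k=5: 1848+0+11·78·39=35310 → min 7074.
Length 5: M₁..M₅: k=1: 0+1022+6·5·78=3362; k=2: 330+1848+6·11·78=7326; k=3: 510+936+6·6·78=4254; k=4: 302+0+6·2·78=1238 → min 1238 | M₂..M₆: k=2: 0+7074+5·11·39=9219; k=3: 330+6552+5·6·39=8052; k=4: 242+6084+5·2·39=6716; k=5: 1022+0+5·78·39=16232 → min 6716.
Length 6: M₁..M₆: k=1: 0+6716+6·5·39=7886; k=2: 330+7074+6·11·39=9978; k=3: 510+6552+6·6·39=8466; k=4: 302+6084+6·2·39=6854; k=5: 1238+0+6·78·39=19490 → min 6854.
Optimal order: ((M₁(M₂(M₃M₄)))(M₅M₆)) with cost 6854.

6854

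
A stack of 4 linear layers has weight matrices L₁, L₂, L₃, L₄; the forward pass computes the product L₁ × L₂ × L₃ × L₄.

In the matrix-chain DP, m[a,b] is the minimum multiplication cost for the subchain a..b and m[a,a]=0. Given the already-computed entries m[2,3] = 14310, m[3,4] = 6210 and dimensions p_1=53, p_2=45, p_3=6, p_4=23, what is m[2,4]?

21624

m[2,4] = min over k∈[2,3] of m[2,k]+m[k+1,4]+p_{1}·p_k·p_{4}.
k=2: 0 + 6210 + 53·45·23 = 61065; k=3: 14310 + 0 + 53·6·23 = 21624.
Minimum: 21624 at k=3.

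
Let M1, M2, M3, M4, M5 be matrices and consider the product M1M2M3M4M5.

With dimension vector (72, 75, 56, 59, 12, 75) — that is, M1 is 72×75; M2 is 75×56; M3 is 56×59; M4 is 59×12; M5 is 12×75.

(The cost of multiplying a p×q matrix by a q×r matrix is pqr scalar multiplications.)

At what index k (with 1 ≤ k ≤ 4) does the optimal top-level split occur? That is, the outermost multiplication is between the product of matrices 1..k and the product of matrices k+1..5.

Adjacent pairs: M1M2 = 72·75·56 = 302400; M2M3 = 75·56·59 = 247800; M3M4 = 56·59·12 = 39648; M4M5 = 59·12·75 = 53100.
Length 3: M1..M3: k=1: 0+247800+72·75·59=566400; k=2: 302400+0+72·56·59=540288 → min 540288 | M2..M4: k=2: 0+39648+75·56·12=90048; k=3: 247800+0+75·59·12=300900 → min 90048 | M3..M5: k=3: 0+53100+56·59·75=300900; k=4: 39648+0+56·12·75=90048 → min 90048.
Length 4: M1..M4: k=1: 0+90048+72·75·12=154848; k=2: 302400+39648+72·56·12=390432; k=3: 540288+0+72·59·12=591264 → min 154848 | M2..M5: k=2: 0+90048+75·56·75=405048; k=3: 247800+53100+75·59·75=632775; k=4: 90048+0+75·12·75=157548 → min 157548.
Top-level splits: k=1: (M1..M1)·(M2..M5) → 0+157548+72·75·75 = 562548; k=2: (M1..M2)·(M3..M5) → 302400+90048+72·56·75 = 694848; k=3: (M1..M3)·(M4..M5) → 540288+53100+72·59·75 = 911988; k=4: (M1..M4)·(M5..M5) → 154848+0+72·12·75 = 219648.
Best split is after M4, i.e. k = 4.

4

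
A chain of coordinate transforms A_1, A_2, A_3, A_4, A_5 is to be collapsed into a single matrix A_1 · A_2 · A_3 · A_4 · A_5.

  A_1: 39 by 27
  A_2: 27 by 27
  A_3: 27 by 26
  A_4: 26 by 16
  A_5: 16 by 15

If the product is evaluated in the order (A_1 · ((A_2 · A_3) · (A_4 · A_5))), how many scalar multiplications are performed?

51519

(A_2 · A_3): 27×27 by 27×26 → 27×26, cost 27·27·26 = 18954
(A_4 · A_5): 26×16 by 16×15 → 26×15, cost 26·16·15 = 6240
((A_2 · A_3) · (A_4 · A_5)): 27×26 by 26×15 → 27×15, cost 27·26·15 = 10530; cumulative 35724
(A_1 · ((A_2 · A_3) · (A_4 · A_5))): 39×27 by 27×15 → 39×15, cost 39·27·15 = 15795; cumulative 51519
Total: 51519 scalar multiplications.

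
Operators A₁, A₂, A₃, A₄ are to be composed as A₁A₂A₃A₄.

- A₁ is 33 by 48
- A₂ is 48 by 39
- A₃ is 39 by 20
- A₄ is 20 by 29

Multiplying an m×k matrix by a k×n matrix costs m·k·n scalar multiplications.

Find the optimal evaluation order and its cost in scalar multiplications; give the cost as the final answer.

88260

Adjacent pairs: A₁A₂ = 33·48·39 = 61776; A₂A₃ = 48·39·20 = 37440; A₃A₄ = 39·20·29 = 22620.
Length 3: A₁..A₃: k=1: 0+37440+33·48·20=69120; k=2: 61776+0+33·39·20=87516 → min 69120 | A₂..A₄: k=2: 0+22620+48·39·29=76908; k=3: 37440+0+48·20·29=65280 → min 65280.
Length 4: A₁..A₄: k=1: 0+65280+33·48·29=111216; k=2: 61776+22620+33·39·29=121719; k=3: 69120+0+33·20·29=88260 → min 88260.
Optimal parenthesization: ((A₁(A₂A₃))A₄) with cost 88260.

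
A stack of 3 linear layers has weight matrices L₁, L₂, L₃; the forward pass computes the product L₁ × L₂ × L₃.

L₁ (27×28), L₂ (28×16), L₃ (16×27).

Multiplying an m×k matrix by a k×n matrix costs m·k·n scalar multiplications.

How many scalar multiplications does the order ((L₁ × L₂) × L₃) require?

23760

(L₁ × L₂): 27×28 by 28×16 → 27×16, cost 27·28·16 = 12096
((L₁ × L₂) × L₃): 27×16 by 16×27 → 27×27, cost 27·16·27 = 11664; cumulative 23760
Total: 23760 scalar multiplications.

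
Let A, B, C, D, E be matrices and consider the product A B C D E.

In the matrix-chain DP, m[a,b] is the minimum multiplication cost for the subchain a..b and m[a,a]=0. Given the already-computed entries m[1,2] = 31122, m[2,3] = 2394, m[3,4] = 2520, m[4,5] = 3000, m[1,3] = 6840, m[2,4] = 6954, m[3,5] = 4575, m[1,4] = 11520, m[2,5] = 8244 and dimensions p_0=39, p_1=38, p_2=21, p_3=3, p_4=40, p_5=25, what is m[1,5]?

m[1,5] = min over k∈[1,4] of m[1,k]+m[k+1,5]+p_{0}·p_k·p_{5}.
k=1: 0 + 8244 + 39·38·25 = 45294; k=2: 31122 + 4575 + 39·21·25 = 56172; k=3: 6840 + 3000 + 39·3·25 = 12765; k=4: 11520 + 0 + 39·40·25 = 50520.
Minimum: 12765 at k=3.

12765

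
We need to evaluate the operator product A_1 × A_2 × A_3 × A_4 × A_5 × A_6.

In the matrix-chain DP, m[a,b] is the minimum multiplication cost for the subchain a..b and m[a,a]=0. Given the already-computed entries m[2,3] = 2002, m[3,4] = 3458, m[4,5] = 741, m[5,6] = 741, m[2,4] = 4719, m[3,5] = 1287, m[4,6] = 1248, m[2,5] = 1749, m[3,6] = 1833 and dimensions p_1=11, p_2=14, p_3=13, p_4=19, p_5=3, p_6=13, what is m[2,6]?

2178

m[2,6] = min over k∈[2,5] of m[2,k]+m[k+1,6]+p_{1}·p_k·p_{6}.
k=2: 0 + 1833 + 11·14·13 = 3835; k=3: 2002 + 1248 + 11·13·13 = 5109; k=4: 4719 + 741 + 11·19·13 = 8177; k=5: 1749 + 0 + 11·3·13 = 2178.
Minimum: 2178 at k=5.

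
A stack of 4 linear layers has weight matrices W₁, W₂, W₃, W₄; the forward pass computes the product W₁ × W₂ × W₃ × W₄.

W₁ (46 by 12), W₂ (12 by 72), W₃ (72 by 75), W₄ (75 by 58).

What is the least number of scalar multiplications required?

Adjacent pairs: W₁W₂ = 46·12·72 = 39744; W₂W₃ = 12·72·75 = 64800; W₃W₄ = 72·75·58 = 313200.
Length 3: W₁..W₃: k=1: 0+64800+46·12·75=106200; k=2: 39744+0+46·72·75=288144 → min 106200 | W₂..W₄: k=2: 0+313200+12·72·58=363312; k=3: 64800+0+12·75·58=117000 → min 117000.
Length 4: W₁..W₄: k=1: 0+117000+46·12·58=149016; k=2: 39744+313200+46·72·58=545040; k=3: 106200+0+46·75·58=306300 → min 149016.
Optimal order: (W₁ × ((W₂ × W₃) × W₄)) with cost 149016.

149016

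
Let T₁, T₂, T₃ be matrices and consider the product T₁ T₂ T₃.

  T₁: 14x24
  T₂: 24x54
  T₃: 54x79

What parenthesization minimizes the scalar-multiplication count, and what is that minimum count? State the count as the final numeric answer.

77868

(T₁ (T₂ T₃)): cost 128928.
((T₁ T₂) T₃): cost 77868.
Optimal: ((T₁ T₂) T₃) with cost 77868.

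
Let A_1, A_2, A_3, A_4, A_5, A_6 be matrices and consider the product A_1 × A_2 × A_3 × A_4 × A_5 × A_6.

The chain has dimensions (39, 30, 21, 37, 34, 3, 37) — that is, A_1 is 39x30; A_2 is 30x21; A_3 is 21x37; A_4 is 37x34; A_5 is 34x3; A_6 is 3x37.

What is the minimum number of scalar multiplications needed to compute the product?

15834

Adjacent pairs: A_1A_2 = 39·30·21 = 24570; A_2A_3 = 30·21·37 = 23310; A_3A_4 = 21·37·34 = 26418; A_4A_5 = 37·34·3 = 3774; A_5A_6 = 34·3·37 = 3774.
Length 3: A_1..A_3: k=1: 0+23310+39·30·37=66600; k=2: 24570+0+39·21·37=54873 → min 54873 | A_2..A_4: k=2: 0+26418+30·21·34=47838; k=3: 23310+0+30·37·34=61050 → min 47838 | A_3..A_5: k=3: 0+3774+21·37·3=6105; k=4: 26418+0+21·34·3=28560 → min 6105 | A_4..A_6: k=4: 0+3774+37·34·37=50320; k=5: 3774+0+37·3·37=7881 → min 7881.
Length 4: A_1..A_4: k=1: 0+47838+39·30·34=87618; k=2: 24570+26418+39·21·34=78834; k=3: 54873+0+39·37·34=103935 → min 78834 | A_2..A_5: k=2: 0+6105+30·21·3=7995; k=3: 23310+3774+30·37·3=30414; k=4: 47838+0+30·34·3=50898 → min 7995 | A_3..A_6: k=3: 0+7881+21·37·37=36630; k=4: 26418+3774+21·34·37=56610; k=5: 6105+0+21·3·37=8436 → min 8436.
Length 5: A_1..A_5: k=1: 0+7995+39·30·3=11505; k=2: 24570+6105+39·21·3=33132; k=3: 54873+3774+39·37·3=62976; k=4: 78834+0+39·34·3=82812 → min 11505 | A_2..A_6: k=2: 0+8436+30·21·37=31746; k=3: 23310+7881+30·37·37=72261; k=4: 47838+3774+30·34·37=89352; k=5: 7995+0+30·3·37=11325 → min 11325.
Length 6: A_1..A_6: k=1: 0+11325+39·30·37=54615; k=2: 24570+8436+39·21·37=63309; k=3: 54873+7881+39·37·37=116145; k=4: 78834+3774+39·34·37=131670; k=5: 11505+0+39·3·37=15834 → min 15834.
Optimal order: ((A_1 × (A_2 × (A_3 × (A_4 × A_5)))) × A_6) with cost 15834.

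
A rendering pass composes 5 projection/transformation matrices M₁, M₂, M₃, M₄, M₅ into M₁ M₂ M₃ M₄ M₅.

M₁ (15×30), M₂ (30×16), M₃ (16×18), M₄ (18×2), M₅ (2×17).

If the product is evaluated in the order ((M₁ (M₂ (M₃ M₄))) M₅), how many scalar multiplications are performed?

(M₃ M₄): 16×18 by 18×2 → 16×2, cost 16·18·2 = 576
(M₂ (M₃ M₄)): 30×16 by 16×2 → 30×2, cost 30·16·2 = 960; cumulative 1536
(M₁ (M₂ (M₃ M₄))): 15×30 by 30×2 → 15×2, cost 15·30·2 = 900; cumulative 2436
((M₁ (M₂ (M₃ M₄))) M₅): 15×2 by 2×17 → 15×17, cost 15·2·17 = 510; cumulative 2946
Total: 2946 scalar multiplications.

2946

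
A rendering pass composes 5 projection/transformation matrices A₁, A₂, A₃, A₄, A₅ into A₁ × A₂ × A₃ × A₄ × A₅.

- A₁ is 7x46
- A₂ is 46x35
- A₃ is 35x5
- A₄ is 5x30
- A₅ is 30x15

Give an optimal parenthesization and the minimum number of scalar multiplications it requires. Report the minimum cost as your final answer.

12435

Adjacent pairs: A₁A₂ = 7·46·35 = 11270; A₂A₃ = 46·35·5 = 8050; A₃A₄ = 35·5·30 = 5250; A₄A₅ = 5·30·15 = 2250.
Length 3: A₁..A₃: k=1: 0+8050+7·46·5=9660; k=2: 11270+0+7·35·5=12495 → min 9660 | A₂..A₄: k=2: 0+5250+46·35·30=53550; k=3: 8050+0+46·5·30=14950 → min 14950 | A₃..A₅: k=3: 0+2250+35·5·15=4875; k=4: 5250+0+35·30·15=21000 → min 4875.
Length 4: A₁..A₄: k=1: 0+14950+7·46·30=24610; k=2: 11270+5250+7·35·30=23870; k=3: 9660+0+7·5·30=10710 → min 10710 | A₂..A₅: k=2: 0+4875+46·35·15=29025; k=3: 8050+2250+46·5·15=13750; k=4: 14950+0+46·30·15=35650 → min 13750.
Length 5: A₁..A₅: k=1: 0+13750+7·46·15=18580; k=2: 11270+4875+7·35·15=19820; k=3: 9660+2250+7·5·15=12435; k=4: 10710+0+7·30·15=13860 → min 12435.
Optimal parenthesization: ((A₁ × (A₂ × A₃)) × (A₄ × A₅)) with cost 12435.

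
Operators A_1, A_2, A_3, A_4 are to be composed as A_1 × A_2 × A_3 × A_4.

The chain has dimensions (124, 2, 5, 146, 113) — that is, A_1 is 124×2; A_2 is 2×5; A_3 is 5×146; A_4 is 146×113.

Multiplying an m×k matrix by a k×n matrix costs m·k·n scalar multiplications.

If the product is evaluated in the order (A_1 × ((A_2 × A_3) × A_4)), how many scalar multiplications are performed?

62480

(A_2 × A_3): 2×5 by 5×146 → 2×146, cost 2·5·146 = 1460
((A_2 × A_3) × A_4): 2×146 by 146×113 → 2×113, cost 2·146·113 = 32996; cumulative 34456
(A_1 × ((A_2 × A_3) × A_4)): 124×2 by 2×113 → 124×113, cost 124·2·113 = 28024; cumulative 62480
Total: 62480 scalar multiplications.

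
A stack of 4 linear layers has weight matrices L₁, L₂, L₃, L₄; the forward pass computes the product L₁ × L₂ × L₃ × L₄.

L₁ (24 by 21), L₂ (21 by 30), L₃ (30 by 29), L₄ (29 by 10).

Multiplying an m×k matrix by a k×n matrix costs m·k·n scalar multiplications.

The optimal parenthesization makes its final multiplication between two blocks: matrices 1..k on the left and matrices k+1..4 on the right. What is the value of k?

Adjacent pairs: L₁L₂ = 24·21·30 = 15120; L₂L₃ = 21·30·29 = 18270; L₃L₄ = 30·29·10 = 8700.
Length 3: L₁..L₃: k=1: 0+18270+24·21·29=32886; k=2: 15120+0+24·30·29=36000 → min 32886 | L₂..L₄: k=2: 0+8700+21·30·10=15000; k=3: 18270+0+21·29·10=24360 → min 15000.
Top-level splits: k=1: (L₁..L₁)·(L₂..L₄) → 0+15000+24·21·10 = 20040; k=2: (L₁..L₂)·(L₃..L₄) → 15120+8700+24·30·10 = 31020; k=3: (L₁..L₃)·(L₄..L₄) → 32886+0+24·29·10 = 39846.
Best split is after L₁, i.e. k = 1.

1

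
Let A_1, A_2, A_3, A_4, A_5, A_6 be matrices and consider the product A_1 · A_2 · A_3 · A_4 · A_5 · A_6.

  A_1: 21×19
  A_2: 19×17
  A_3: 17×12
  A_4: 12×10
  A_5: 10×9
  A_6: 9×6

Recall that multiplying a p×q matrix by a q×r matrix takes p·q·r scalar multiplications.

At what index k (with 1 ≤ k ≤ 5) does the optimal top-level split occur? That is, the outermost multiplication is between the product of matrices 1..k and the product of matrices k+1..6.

Adjacent pairs: A_1A_2 = 21·19·17 = 6783; A_2A_3 = 19·17·12 = 3876; A_3A_4 = 17·12·10 = 2040; A_4A_5 = 12·10·9 = 1080; A_5A_6 = 10·9·6 = 540.
Length 3: A_1..A_3: k=1: 0+3876+21·19·12=8664; k=2: 6783+0+21·17·12=11067 → min 8664 | A_2..A_4: k=2: 0+2040+19·17·10=5270; k=3: 3876+0+19·12·10=6156 → min 5270 | A_3..A_5: k=3: 0+1080+17·12·9=2916; k=4: 2040+0+17·10·9=3570 → min 2916 | A_4..A_6: k=4: 0+540+12·10·6=1260; k=5: 1080+0+12·9·6=1728 → min 1260.
Length 4: A_1..A_4: k=1: 0+5270+21·19·10=9260; k=2: 6783+2040+21·17·10=12393; k=3: 8664+0+21·12·10=11184 → min 9260 | A_2..A_5: k=2: 0+2916+19·17·9=5823; k=3: 3876+1080+19·12·9=7008; k=4: 5270+0+19·10·9=6980 → min 5823 | A_3..A_6: k=3: 0+1260+17·12·6=2484; k=4: 2040+540+17·10·6=3600; k=5: 2916+0+17·9·6=3834 → min 2484.
Length 5: A_1..A_5: k=1: 0+5823+21·19·9=9414; k=2: 6783+2916+21·17·9=12912; k=3: 8664+1080+21·12·9=12012; k=4: 9260+0+21·10·9=11150 → min 9414 | A_2..A_6: k=2: 0+2484+19·17·6=4422; k=3: 3876+1260+19·12·6=6504; k=4: 5270+540+19·10·6=6950; k=5: 5823+0+19·9·6=6849 → min 4422.
Top-level splits: k=1: (A_1..A_1)·(A_2..A_6) → 0+4422+21·19·6 = 6816; k=2: (A_1..A_2)·(A_3..A_6) → 6783+2484+21·17·6 = 11409; k=3: (A_1..A_3)·(A_4..A_6) → 8664+1260+21·12·6 = 11436; k=4: (A_1..A_4)·(A_5..A_6) → 9260+540+21·10·6 = 11060; k=5: (A_1..A_5)·(A_6..A_6) → 9414+0+21·9·6 = 10548.
Best split is after A_1, i.e. k = 1.

1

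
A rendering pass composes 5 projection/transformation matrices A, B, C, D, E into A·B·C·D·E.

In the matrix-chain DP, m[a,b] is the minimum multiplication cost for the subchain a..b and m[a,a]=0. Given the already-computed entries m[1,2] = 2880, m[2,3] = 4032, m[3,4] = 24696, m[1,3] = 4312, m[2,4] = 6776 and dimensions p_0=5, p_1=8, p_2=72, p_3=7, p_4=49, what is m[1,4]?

6027

m[1,4] = min over k∈[1,3] of m[1,k]+m[k+1,4]+p_{0}·p_k·p_{4}.
k=1: 0 + 6776 + 5·8·49 = 8736; k=2: 2880 + 24696 + 5·72·49 = 45216; k=3: 4312 + 0 + 5·7·49 = 6027.
Minimum: 6027 at k=3.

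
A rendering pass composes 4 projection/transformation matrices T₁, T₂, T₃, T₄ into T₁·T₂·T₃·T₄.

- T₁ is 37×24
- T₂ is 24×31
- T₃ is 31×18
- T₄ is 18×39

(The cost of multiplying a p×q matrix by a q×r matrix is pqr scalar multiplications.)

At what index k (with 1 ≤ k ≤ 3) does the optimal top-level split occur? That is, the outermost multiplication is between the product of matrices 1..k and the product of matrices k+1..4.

Adjacent pairs: T₁T₂ = 37·24·31 = 27528; T₂T₃ = 24·31·18 = 13392; T₃T₄ = 31·18·39 = 21762.
Length 3: T₁..T₃: k=1: 0+13392+37·24·18=29376; k=2: 27528+0+37·31·18=48174 → min 29376 | T₂..T₄: k=2: 0+21762+24·31·39=50778; k=3: 13392+0+24·18·39=30240 → min 30240.
Top-level splits: k=1: (T₁..T₁)·(T₂..T₄) → 0+30240+37·24·39 = 64872; k=2: (T₁..T₂)·(T₃..T₄) → 27528+21762+37·31·39 = 94023; k=3: (T₁..T₃)·(T₄..T₄) → 29376+0+37·18·39 = 55350.
Best split is after T₃, i.e. k = 3.

3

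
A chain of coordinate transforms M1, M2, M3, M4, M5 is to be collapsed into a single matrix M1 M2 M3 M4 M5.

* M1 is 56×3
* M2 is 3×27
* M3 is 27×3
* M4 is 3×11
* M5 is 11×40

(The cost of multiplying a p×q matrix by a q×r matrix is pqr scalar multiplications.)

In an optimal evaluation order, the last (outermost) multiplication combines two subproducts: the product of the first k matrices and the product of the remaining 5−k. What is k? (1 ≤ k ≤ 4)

Adjacent pairs: M1M2 = 56·3·27 = 4536; M2M3 = 3·27·3 = 243; M3M4 = 27·3·11 = 891; M4M5 = 3·11·40 = 1320.
Length 3: M1..M3: k=1: 0+243+56·3·3=747; k=2: 4536+0+56·27·3=9072 → min 747 | M2..M4: k=2: 0+891+3·27·11=1782; k=3: 243+0+3·3·11=342 → min 342 | M3..M5: k=3: 0+1320+27·3·40=4560; k=4: 891+0+27·11·40=12771 → min 4560.
Length 4: M1..M4: k=1: 0+342+56·3·11=2190; k=2: 4536+891+56·27·11=22059; k=3: 747+0+56·3·11=2595 → min 2190 | M2..M5: k=2: 0+4560+3·27·40=7800; k=3: 243+1320+3·3·40=1923; k=4: 342+0+3·11·40=1662 → min 1662.
Top-level splits: k=1: (M1..M1)·(M2..M5) → 0+1662+56·3·40 = 8382; k=2: (M1..M2)·(M3..M5) → 4536+4560+56·27·40 = 69576; k=3: (M1..M3)·(M4..M5) → 747+1320+56·3·40 = 8787; k=4: (M1..M4)·(M5..M5) → 2190+0+56·11·40 = 26830.
Best split is after M1, i.e. k = 1.

1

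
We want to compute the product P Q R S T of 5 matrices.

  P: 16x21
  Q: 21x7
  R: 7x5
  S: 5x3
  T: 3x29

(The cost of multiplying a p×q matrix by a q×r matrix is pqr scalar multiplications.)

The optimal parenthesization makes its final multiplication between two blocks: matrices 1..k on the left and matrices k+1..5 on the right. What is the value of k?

4

Adjacent pairs: PQ = 16·21·7 = 2352; QR = 21·7·5 = 735; RS = 7·5·3 = 105; ST = 5·3·29 = 435.
Length 3: P..R: k=1: 0+735+16·21·5=2415; k=2: 2352+0+16·7·5=2912 → min 2415 | Q..S: k=2: 0+105+21·7·3=546; k=3: 735+0+21·5·3=1050 → min 546 | R..T: k=3: 0+435+7·5·29=1450; k=4: 105+0+7·3·29=714 → min 714.
Length 4: P..S: k=1: 0+546+16·21·3=1554; k=2: 2352+105+16·7·3=2793; k=3: 2415+0+16·5·3=2655 → min 1554 | Q..T: k=2: 0+714+21·7·29=4977; k=3: 735+435+21·5·29=4215; k=4: 546+0+21·3·29=2373 → min 2373.
Top-level splits: k=1: (P..P)·(Q..T) → 0+2373+16·21·29 = 12117; k=2: (P..Q)·(R..T) → 2352+714+16·7·29 = 6314; k=3: (P..R)·(S..T) → 2415+435+16·5·29 = 5170; k=4: (P..S)·(T..T) → 1554+0+16·3·29 = 2946.
Best split is after S, i.e. k = 4.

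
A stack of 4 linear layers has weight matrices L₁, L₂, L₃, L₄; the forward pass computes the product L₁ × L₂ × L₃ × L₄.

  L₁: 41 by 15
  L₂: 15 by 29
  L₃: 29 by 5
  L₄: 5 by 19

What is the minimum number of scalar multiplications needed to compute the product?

9145

Adjacent pairs: L₁L₂ = 41·15·29 = 17835; L₂L₃ = 15·29·5 = 2175; L₃L₄ = 29·5·19 = 2755.
Length 3: L₁..L₃: k=1: 0+2175+41·15·5=5250; k=2: 17835+0+41·29·5=23780 → min 5250 | L₂..L₄: k=2: 0+2755+15·29·19=11020; k=3: 2175+0+15·5·19=3600 → min 3600.
Length 4: L₁..L₄: k=1: 0+3600+41·15·19=15285; k=2: 17835+2755+41·29·19=43181; k=3: 5250+0+41·5·19=9145 → min 9145.
Optimal order: ((L₁ × (L₂ × L₃)) × L₄) with cost 9145.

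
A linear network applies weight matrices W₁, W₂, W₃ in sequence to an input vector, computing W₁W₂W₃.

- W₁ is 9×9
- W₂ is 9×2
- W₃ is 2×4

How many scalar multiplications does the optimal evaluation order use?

Order (W₁(W₂W₃)): (W₂W₃): 9×2 by 2×4 → 9×4, cost 9·2·4 = 72; (W₁(W₂W₃)): 9×9 by 9×4 → 9×4, cost 9·9·4 = 324; cumulative 396. Total 396.
Order ((W₁W₂)W₃): (W₁W₂): 9×9 by 9×2 → 9×2, cost 9·9·2 = 162; ((W₁W₂)W₃): 9×2 by 2×4 → 9×4, cost 9·2·4 = 72; cumulative 234. Total 234.
Minimum: 234.

234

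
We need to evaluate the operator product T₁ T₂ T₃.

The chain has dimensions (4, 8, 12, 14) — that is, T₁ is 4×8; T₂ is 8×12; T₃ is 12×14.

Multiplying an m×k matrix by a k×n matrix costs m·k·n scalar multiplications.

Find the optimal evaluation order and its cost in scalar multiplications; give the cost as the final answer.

1056

(T₁ (T₂ T₃)): cost 1792.
((T₁ T₂) T₃): cost 1056.
Optimal: ((T₁ T₂) T₃) with cost 1056.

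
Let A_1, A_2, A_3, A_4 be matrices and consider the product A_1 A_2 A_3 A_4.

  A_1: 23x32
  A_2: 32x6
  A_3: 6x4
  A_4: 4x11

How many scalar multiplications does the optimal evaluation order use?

4724

Adjacent pairs: A_1A_2 = 23·32·6 = 4416; A_2A_3 = 32·6·4 = 768; A_3A_4 = 6·4·11 = 264.
Length 3: A_1..A_3: k=1: 0+768+23·32·4=3712; k=2: 4416+0+23·6·4=4968 → min 3712 | A_2..A_4: k=2: 0+264+32·6·11=2376; k=3: 768+0+32·4·11=2176 → min 2176.
Length 4: A_1..A_4: k=1: 0+2176+23·32·11=10272; k=2: 4416+264+23·6·11=6198; k=3: 3712+0+23·4·11=4724 → min 4724.
Optimal order: ((A_1 (A_2 A_3)) A_4) with cost 4724.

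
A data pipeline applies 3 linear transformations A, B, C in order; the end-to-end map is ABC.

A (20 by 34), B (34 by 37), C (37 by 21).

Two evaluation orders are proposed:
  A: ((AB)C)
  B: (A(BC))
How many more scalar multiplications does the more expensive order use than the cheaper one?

Order A = ((AB)C): (AB): 20×34 by 34×37 → 20×37, cost 20·34·37 = 25160; ((AB)C): 20×37 by 37×21 → 20×21, cost 20·37·21 = 15540; cumulative 40700. Total 40700.
Order B = (A(BC)): (BC): 34×37 by 37×21 → 34×21, cost 34·37·21 = 26418; (A(BC)): 20×34 by 34×21 → 20×21, cost 20·34·21 = 14280; cumulative 40698. Total 40698.
Difference: |40700 − 40698| = 2.

2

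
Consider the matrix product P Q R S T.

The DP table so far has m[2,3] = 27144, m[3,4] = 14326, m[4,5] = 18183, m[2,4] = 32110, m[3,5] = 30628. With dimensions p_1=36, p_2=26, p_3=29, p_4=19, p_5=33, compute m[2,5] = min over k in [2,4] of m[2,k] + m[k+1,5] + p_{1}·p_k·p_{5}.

54682

m[2,5] = min over k∈[2,4] of m[2,k]+m[k+1,5]+p_{1}·p_k·p_{5}.
k=2: 0 + 30628 + 36·26·33 = 61516; k=3: 27144 + 18183 + 36·29·33 = 79779; k=4: 32110 + 0 + 36·19·33 = 54682.
Minimum: 54682 at k=4.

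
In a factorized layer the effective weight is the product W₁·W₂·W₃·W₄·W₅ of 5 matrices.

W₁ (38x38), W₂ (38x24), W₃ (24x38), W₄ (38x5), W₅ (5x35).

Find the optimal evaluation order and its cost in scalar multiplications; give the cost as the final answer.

Adjacent pairs: W₁W₂ = 38·38·24 = 34656; W₂W₃ = 38·24·38 = 34656; W₃W₄ = 24·38·5 = 4560; W₄W₅ = 38·5·35 = 6650.
Length 3: W₁..W₃: k=1: 0+34656+38·38·38=89528; k=2: 34656+0+38·24·38=69312 → min 69312 | W₂..W₄: k=2: 0+4560+38·24·5=9120; k=3: 34656+0+38·38·5=41876 → min 9120 | W₃..W₅: k=3: 0+6650+24·38·35=38570; k=4: 4560+0+24·5·35=8760 → min 8760.
Length 4: W₁..W₄: k=1: 0+9120+38·38·5=16340; k=2: 34656+4560+38·24·5=43776; k=3: 69312+0+38·38·5=76532 → min 16340 | W₂..W₅: k=2: 0+8760+38·24·35=40680; k=3: 34656+6650+38·38·35=91846; k=4: 9120+0+38·5·35=15770 → min 15770.
Length 5: W₁..W₅: k=1: 0+15770+38·38·35=66310; k=2: 34656+8760+38·24·35=75336; k=3: 69312+6650+38·38·35=126502; k=4: 16340+0+38·5·35=22990 → min 22990.
Optimal parenthesization: ((W₁·(W₂·(W₃·W₄)))·W₅) with cost 22990.

22990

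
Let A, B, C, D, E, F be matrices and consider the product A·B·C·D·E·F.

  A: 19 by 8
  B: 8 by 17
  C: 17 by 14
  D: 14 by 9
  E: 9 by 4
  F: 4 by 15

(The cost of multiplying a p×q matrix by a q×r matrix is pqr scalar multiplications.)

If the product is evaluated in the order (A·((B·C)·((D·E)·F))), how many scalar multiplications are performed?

7208

(B·C): 8×17 by 17×14 → 8×14, cost 8·17·14 = 1904
(D·E): 14×9 by 9×4 → 14×4, cost 14·9·4 = 504
((D·E)·F): 14×4 by 4×15 → 14×15, cost 14·4·15 = 840; cumulative 1344
((B·C)·((D·E)·F)): 8×14 by 14×15 → 8×15, cost 8·14·15 = 1680; cumulative 4928
(A·((B·C)·((D·E)·F))): 19×8 by 8×15 → 19×15, cost 19·8·15 = 2280; cumulative 7208
Total: 7208 scalar multiplications.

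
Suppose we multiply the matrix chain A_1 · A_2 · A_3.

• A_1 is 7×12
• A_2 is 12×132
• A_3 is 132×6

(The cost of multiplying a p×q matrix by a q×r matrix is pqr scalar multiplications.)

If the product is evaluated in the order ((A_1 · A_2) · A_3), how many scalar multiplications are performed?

16632

(A_1 · A_2): 7×12 by 12×132 → 7×132, cost 7·12·132 = 11088
((A_1 · A_2) · A_3): 7×132 by 132×6 → 7×6, cost 7·132·6 = 5544; cumulative 16632
Total: 16632 scalar multiplications.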